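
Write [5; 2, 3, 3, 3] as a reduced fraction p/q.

Fold from the inside: start with 3/1.
  3 + 1/3 = 10/3
  3 + 3/10 = 33/10
  2 + 10/33 = 76/33
  5 + 33/76 = 413/76

413/76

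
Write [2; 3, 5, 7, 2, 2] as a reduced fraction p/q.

1404/607

Fold from the inside: start with 2/1.
  2 + 1/2 = 5/2
  7 + 2/5 = 37/5
  5 + 5/37 = 190/37
  3 + 37/190 = 607/190
  2 + 190/607 = 1404/607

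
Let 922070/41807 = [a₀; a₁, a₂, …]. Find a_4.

922070 = 22·41807 + 2316   →  a_0 = 22
41807 = 18·2316 + 119   →  a_1 = 18
2316 = 19·119 + 55   →  a_2 = 19
119 = 2·55 + 9   →  a_3 = 2
55 = 6·9 + 1   →  a_4 = 6

6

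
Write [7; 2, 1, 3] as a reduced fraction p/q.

81/11

Fold from the inside: start with 3/1.
  1 + 1/3 = 4/3
  2 + 3/4 = 11/4
  7 + 4/11 = 81/11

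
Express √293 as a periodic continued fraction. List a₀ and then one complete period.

a₀ = ⌊√293⌋ = 17.
With m₀=0, d₀=1 and mₖ₊₁ = dₖaₖ − mₖ, dₖ₊₁ = (n − mₖ₊₁²)/dₖ, aₖ₊₁ = ⌊(a₀+mₖ₊₁)/dₖ₊₁⌋:
  k=1: m=17, d=4, a=8
  k=2: m=15, d=17, a=1
  k=3: m=2, d=17, a=1
  k=4: m=15, d=4, a=8
  k=5: m=17, d=1, a=34
d=1 and a=2a₀=34 at k=5, so the next step gives (m, d) = (17, 4) again — its k=1 value — and the period has length 5.

[17; 8, 1, 1, 8, 34]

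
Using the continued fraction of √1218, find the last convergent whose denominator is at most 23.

349/10

√1218 = [34; 1, 8, 1, 68, …] (period length 4).
Convergents:
  p_0/q_0 = 34/1
  p_1/q_1 = 35/1
  p_2/q_2 = 314/9
  p_3/q_3 = 349/10
  p_4/q_4 = 24046/689
q_3 = 10 ≤ 23 < 689 = q_4, so the answer is 349/10.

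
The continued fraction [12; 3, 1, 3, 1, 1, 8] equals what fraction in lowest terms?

3569/291

Fold from the inside: start with 8/1.
  1 + 1/8 = 9/8
  1 + 8/9 = 17/9
  3 + 9/17 = 60/17
  1 + 17/60 = 77/60
  3 + 60/77 = 291/77
  12 + 77/291 = 3569/291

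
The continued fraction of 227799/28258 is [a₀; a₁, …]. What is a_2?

227799 = 8·28258 + 1735   →  a_0 = 8
28258 = 16·1735 + 498   →  a_1 = 16
1735 = 3·498 + 241   →  a_2 = 3

3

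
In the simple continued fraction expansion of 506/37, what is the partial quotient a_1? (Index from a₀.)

1

506 = 13·37 + 25   →  a_0 = 13
37 = 1·25 + 12   →  a_1 = 1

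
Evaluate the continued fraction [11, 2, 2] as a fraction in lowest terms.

57/5

Using pₖ = aₖpₖ₋₁ + pₖ₋₂ and qₖ = aₖqₖ₋₁ + qₖ₋₂:
  k=0: a=11, p=11, q=1
  k=1: a=2, p=23, q=2
  k=2: a=2, p=57, q=5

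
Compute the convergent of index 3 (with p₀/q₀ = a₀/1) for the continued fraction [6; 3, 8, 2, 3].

335/53

Using pₖ = aₖpₖ₋₁ + pₖ₋₂, qₖ = aₖqₖ₋₁ + qₖ₋₂ (with p₋₁=1, p₋₂=0, q₋₁=0, q₋₂=1):
  k=0: a=6, p=6, q=1
  k=1: a=3, p=19, q=3
  k=2: a=8, p=158, q=25
  k=3: a=2, p=335, q=53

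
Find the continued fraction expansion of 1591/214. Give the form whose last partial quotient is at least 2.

1591 = 7·214 + 93
214 = 2·93 + 28
93 = 3·28 + 9
28 = 3·9 + 1
9 = 9·1 + 0  (stop)
So 1591/214 = [7; 2, 3, 3, 9].

[7; 2, 3, 3, 9]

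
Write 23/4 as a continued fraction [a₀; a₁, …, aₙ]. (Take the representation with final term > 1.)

23 = 5*4 + 3
4 = 1*3 + 1
3 = 3*1 + 0  (stop)
So 23/4 = [5; 1, 3].

[5; 1, 3]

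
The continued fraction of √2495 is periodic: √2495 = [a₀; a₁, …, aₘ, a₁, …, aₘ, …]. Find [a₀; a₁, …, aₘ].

a₀ = ⌊√2495⌋ = 49.

[49; 1, 18, 1, 98]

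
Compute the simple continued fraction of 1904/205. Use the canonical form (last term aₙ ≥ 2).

1904 = 9×205 + 59
205 = 3×59 + 28
59 = 2×28 + 3
28 = 9×3 + 1
3 = 3×1 + 0  (stop)
So 1904/205 = [9; 3, 2, 9, 3].

[9; 3, 2, 9, 3]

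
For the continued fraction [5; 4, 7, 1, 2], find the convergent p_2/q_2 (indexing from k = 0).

Using pₖ = aₖpₖ₋₁ + pₖ₋₂, qₖ = aₖqₖ₋₁ + qₖ₋₂ (with p₋₁=1, p₋₂=0, q₋₁=0, q₋₂=1):
  k=0: a=5, p=5, q=1
  k=1: a=4, p=21, q=4
  k=2: a=7, p=152, q=29

152/29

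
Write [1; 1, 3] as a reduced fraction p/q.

7/4

Fold from the inside: start with 3/1.
  1 + 1/3 = 4/3
  1 + 3/4 = 7/4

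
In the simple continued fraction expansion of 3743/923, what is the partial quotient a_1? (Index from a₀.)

3743 = 4·923 + 51   →  a_0 = 4
923 = 18·51 + 5   →  a_1 = 18

18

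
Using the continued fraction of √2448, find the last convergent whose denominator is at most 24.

1039/21

√2448 = [49; 2, 10, 2, 98, …] (period length 4).
Convergents:
  p_0/q_0 = 49/1
  p_1/q_1 = 99/2
  p_2/q_2 = 1039/21
  p_3/q_3 = 2177/44
q_2 = 21 ≤ 24 < 44 = q_3, so the answer is 1039/21.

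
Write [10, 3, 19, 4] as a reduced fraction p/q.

2427/235

Fold from the inside: start with 4/1.
  19 + 1/4 = 77/4
  3 + 4/77 = 235/77
  10 + 77/235 = 2427/235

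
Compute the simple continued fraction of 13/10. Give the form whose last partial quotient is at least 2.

[1; 3, 3]

13 = 1*10 + 3
10 = 3*3 + 1
3 = 3*1 + 0  (stop)
So 13/10 = [1; 3, 3].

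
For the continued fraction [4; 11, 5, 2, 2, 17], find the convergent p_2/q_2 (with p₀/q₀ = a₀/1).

Using pₖ = aₖpₖ₋₁ + pₖ₋₂, qₖ = aₖqₖ₋₁ + qₖ₋₂ (with p₋₁=1, p₋₂=0, q₋₁=0, q₋₂=1):
  k=0: a=4, p=4, q=1
  k=1: a=11, p=45, q=11
  k=2: a=5, p=229, q=56

229/56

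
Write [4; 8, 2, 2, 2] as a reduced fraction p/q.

416/101

Using pₖ = aₖpₖ₋₁ + pₖ₋₂ and qₖ = aₖqₖ₋₁ + qₖ₋₂:
  k=0: a=4, p=4, q=1
  k=1: a=8, p=33, q=8
  k=2: a=2, p=70, q=17
  k=3: a=2, p=173, q=42
  k=4: a=2, p=416, q=101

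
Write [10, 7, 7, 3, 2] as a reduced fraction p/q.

3691/364

Fold from the inside: start with 2/1.
  3 + 1/2 = 7/2
  7 + 2/7 = 51/7
  7 + 7/51 = 364/51
  10 + 51/364 = 3691/364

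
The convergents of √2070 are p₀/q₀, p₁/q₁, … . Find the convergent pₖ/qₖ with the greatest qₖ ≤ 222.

8235/181

√2070 = [45; 2, 90, …] (period length 2).
Convergents:
  p_0/q_0 = 45/1
  p_1/q_1 = 91/2
  p_2/q_2 = 8235/181
  p_3/q_3 = 16561/364
q_2 = 181 ≤ 222 < 364 = q_3, so the answer is 8235/181.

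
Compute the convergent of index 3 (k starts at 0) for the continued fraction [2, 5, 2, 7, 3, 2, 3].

Using pₖ = aₖpₖ₋₁ + pₖ₋₂, qₖ = aₖqₖ₋₁ + qₖ₋₂ (with p₋₁=1, p₋₂=0, q₋₁=0, q₋₂=1):
  k=0: a=2, p=2, q=1
  k=1: a=5, p=11, q=5
  k=2: a=2, p=24, q=11
  k=3: a=7, p=179, q=82

179/82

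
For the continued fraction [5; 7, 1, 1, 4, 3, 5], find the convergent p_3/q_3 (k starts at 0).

Using pₖ = aₖpₖ₋₁ + pₖ₋₂, qₖ = aₖqₖ₋₁ + qₖ₋₂ (with p₋₁=1, p₋₂=0, q₋₁=0, q₋₂=1):
  k=0: a=5, p=5, q=1
  k=1: a=7, p=36, q=7
  k=2: a=1, p=41, q=8
  k=3: a=1, p=77, q=15

77/15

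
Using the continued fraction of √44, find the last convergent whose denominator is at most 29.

√44 = [6; 1, 1, 1, 2, 1, 1, 1, 12, …] (period length 8).
Convergents:
  p_0/q_0 = 6/1
  p_1/q_1 = 7/1
  p_2/q_2 = 13/2
  p_3/q_3 = 20/3
  p_4/q_4 = 53/8
  p_5/q_5 = 73/11
  p_6/q_6 = 126/19
  p_7/q_7 = 199/30
q_6 = 19 ≤ 29 < 30 = q_7, so the answer is 126/19.

126/19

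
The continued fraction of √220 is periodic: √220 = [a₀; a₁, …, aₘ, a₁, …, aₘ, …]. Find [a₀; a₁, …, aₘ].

[14; 1, 4, 1, 28]

a₀ = ⌊√220⌋ = 14.
With m₀=0, d₀=1 and mₖ₊₁ = dₖaₖ − mₖ, dₖ₊₁ = (n − mₖ₊₁²)/dₖ, aₖ₊₁ = ⌊(a₀+mₖ₊₁)/dₖ₊₁⌋:
  k=1: m=14, d=24, a=1
  k=2: m=10, d=5, a=4
  k=3: m=10, d=24, a=1
  k=4: m=14, d=1, a=28
d=1 and a=2a₀=28 at k=4, so the next step gives (m, d) = (14, 24) again — its k=1 value — and the period has length 4.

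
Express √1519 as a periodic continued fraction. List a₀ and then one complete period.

[38; 1, 37, 1, 76]

a₀ = ⌊√1519⌋ = 38.
With m₀=0, d₀=1 and mₖ₊₁ = dₖaₖ − mₖ, dₖ₊₁ = (n − mₖ₊₁²)/dₖ, aₖ₊₁ = ⌊(a₀+mₖ₊₁)/dₖ₊₁⌋:
  k=1: m=38, d=75, a=1
  k=2: m=37, d=2, a=37
  k=3: m=37, d=75, a=1
  k=4: m=38, d=1, a=76
d=1 and a=2a₀=76 at k=4, so the next step gives (m, d) = (38, 75) again — its k=1 value — and the period has length 4.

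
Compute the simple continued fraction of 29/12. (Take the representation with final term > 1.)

29 = 2×12 + 5
12 = 2×5 + 2
5 = 2×2 + 1
2 = 2×1 + 0  (stop)
So 29/12 = [2; 2, 2, 2].

[2; 2, 2, 2]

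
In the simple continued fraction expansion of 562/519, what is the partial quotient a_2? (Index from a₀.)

562 = 1·519 + 43   →  a_0 = 1
519 = 12·43 + 3   →  a_1 = 12
43 = 14·3 + 1   →  a_2 = 14

14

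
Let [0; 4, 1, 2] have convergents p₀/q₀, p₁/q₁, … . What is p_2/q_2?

Using pₖ = aₖpₖ₋₁ + pₖ₋₂, qₖ = aₖqₖ₋₁ + qₖ₋₂ (with p₋₁=1, p₋₂=0, q₋₁=0, q₋₂=1):
  k=0: a=0, p=0, q=1
  k=1: a=4, p=1, q=4
  k=2: a=1, p=1, q=5

1/5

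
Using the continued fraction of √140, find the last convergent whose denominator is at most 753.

√140 = [11; 1, 4, 1, 22, …] (period length 4).
Convergents:
  p_0/q_0 = 11/1
  p_1/q_1 = 12/1
  p_2/q_2 = 59/5
  p_3/q_3 = 71/6
  p_4/q_4 = 1621/137
  p_5/q_5 = 1692/143
  p_6/q_6 = 8389/709
  p_7/q_7 = 10081/852
q_6 = 709 ≤ 753 < 852 = q_7, so the answer is 8389/709.

8389/709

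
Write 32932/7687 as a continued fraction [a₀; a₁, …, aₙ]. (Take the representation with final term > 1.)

[4; 3, 1, 1, 12, 5, 17]

32932 = 4·7687 + 2184
7687 = 3·2184 + 1135
2184 = 1·1135 + 1049
1135 = 1·1049 + 86
1049 = 12·86 + 17
86 = 5·17 + 1
17 = 17·1 + 0  (stop)
So 32932/7687 = [4; 3, 1, 1, 12, 5, 17].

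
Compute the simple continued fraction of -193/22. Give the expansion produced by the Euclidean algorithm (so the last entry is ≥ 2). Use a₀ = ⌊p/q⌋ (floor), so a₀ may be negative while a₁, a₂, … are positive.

-193 = -9·22 + 5
22 = 4·5 + 2
5 = 2·2 + 1
2 = 2·1 + 0  (stop)
So -193/22 = [-9; 4, 2, 2].

[-9; 4, 2, 2]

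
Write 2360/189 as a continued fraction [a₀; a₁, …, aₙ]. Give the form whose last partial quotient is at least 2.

2360 = 12*189 + 92
189 = 2*92 + 5
92 = 18*5 + 2
5 = 2*2 + 1
2 = 2*1 + 0  (stop)
So 2360/189 = [12; 2, 18, 2, 2].

[12; 2, 18, 2, 2]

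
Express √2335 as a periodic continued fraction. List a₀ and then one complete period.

a₀ = ⌊√2335⌋ = 48.
With m₀=0, d₀=1 and mₖ₊₁ = dₖaₖ − mₖ, dₖ₊₁ = (n − mₖ₊₁²)/dₖ, aₖ₊₁ = ⌊(a₀+mₖ₊₁)/dₖ₊₁⌋:
  k=1: m=48, d=31, a=3
  k=2: m=45, d=10, a=9
  k=3: m=45, d=31, a=3
  k=4: m=48, d=1, a=96
d=1 and a=2a₀=96 at k=4, so the next step gives (m, d) = (48, 31) again — its k=1 value — and the period has length 4.

[48; 3, 9, 3, 96]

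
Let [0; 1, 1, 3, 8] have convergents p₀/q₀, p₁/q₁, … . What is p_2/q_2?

1/2

Using pₖ = aₖpₖ₋₁ + pₖ₋₂, qₖ = aₖqₖ₋₁ + qₖ₋₂ (with p₋₁=1, p₋₂=0, q₋₁=0, q₋₂=1):
  k=0: a=0, p=0, q=1
  k=1: a=1, p=1, q=1
  k=2: a=1, p=1, q=2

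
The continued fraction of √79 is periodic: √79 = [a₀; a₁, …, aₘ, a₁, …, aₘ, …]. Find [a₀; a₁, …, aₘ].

a₀ = ⌊√79⌋ = 8.
With m₀=0, d₀=1 and mₖ₊₁ = dₖaₖ − mₖ, dₖ₊₁ = (n − mₖ₊₁²)/dₖ, aₖ₊₁ = ⌊(a₀+mₖ₊₁)/dₖ₊₁⌋:
  k=1: m=8, d=15, a=1
  k=2: m=7, d=2, a=7
  k=3: m=7, d=15, a=1
  k=4: m=8, d=1, a=16
d=1 and a=2a₀=16 at k=4, so the next step gives (m, d) = (8, 15) again — its k=1 value — and the period has length 4.

[8; 1, 7, 1, 16]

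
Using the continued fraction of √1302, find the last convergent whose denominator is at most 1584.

√1302 = [36; 12, 72, …] (period length 2).
Convergents:
  p_0/q_0 = 36/1
  p_1/q_1 = 433/12
  p_2/q_2 = 31212/865
  p_3/q_3 = 374977/10392
q_2 = 865 ≤ 1584 < 10392 = q_3, so the answer is 31212/865.

31212/865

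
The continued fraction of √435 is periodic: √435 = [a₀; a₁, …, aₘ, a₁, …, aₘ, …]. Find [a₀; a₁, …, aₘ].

a₀ = ⌊√435⌋ = 20.
With m₀=0, d₀=1 and mₖ₊₁ = dₖaₖ − mₖ, dₖ₊₁ = (n − mₖ₊₁²)/dₖ, aₖ₊₁ = ⌊(a₀+mₖ₊₁)/dₖ₊₁⌋:
  k=1: m=20, d=35, a=1
  k=2: m=15, d=6, a=5
  k=3: m=15, d=35, a=1
  k=4: m=20, d=1, a=40
d=1 and a=2a₀=40 at k=4, so the next step gives (m, d) = (20, 35) again — its k=1 value — and the period has length 4.

[20; 1, 5, 1, 40]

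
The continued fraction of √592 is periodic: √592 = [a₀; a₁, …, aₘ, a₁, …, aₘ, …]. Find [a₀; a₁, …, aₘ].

[24; 3, 48]

a₀ = ⌊√592⌋ = 24.
With m₀=0, d₀=1 and mₖ₊₁ = dₖaₖ − mₖ, dₖ₊₁ = (n − mₖ₊₁²)/dₖ, aₖ₊₁ = ⌊(a₀+mₖ₊₁)/dₖ₊₁⌋:
  k=1: m=24, d=16, a=3
  k=2: m=24, d=1, a=48
d=1 and a=2a₀=48 at k=2, so the next step gives (m, d) = (24, 16) again — its k=1 value — and the period has length 2.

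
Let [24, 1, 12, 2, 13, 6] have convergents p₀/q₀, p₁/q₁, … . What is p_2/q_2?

324/13

Using pₖ = aₖpₖ₋₁ + pₖ₋₂, qₖ = aₖqₖ₋₁ + qₖ₋₂ (with p₋₁=1, p₋₂=0, q₋₁=0, q₋₂=1):
  k=0: a=24, p=24, q=1
  k=1: a=1, p=25, q=1
  k=2: a=12, p=324, q=13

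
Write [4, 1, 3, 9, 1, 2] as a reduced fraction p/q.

Using pₖ = aₖpₖ₋₁ + pₖ₋₂ and qₖ = aₖqₖ₋₁ + qₖ₋₂:
  k=0: a=4, p=4, q=1
  k=1: a=1, p=5, q=1
  k=2: a=3, p=19, q=4
  k=3: a=9, p=176, q=37
  k=4: a=1, p=195, q=41
  k=5: a=2, p=566, q=119

566/119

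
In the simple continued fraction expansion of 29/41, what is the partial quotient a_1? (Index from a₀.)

1

29 = 0·41 + 29   →  a_0 = 0
41 = 1·29 + 12   →  a_1 = 1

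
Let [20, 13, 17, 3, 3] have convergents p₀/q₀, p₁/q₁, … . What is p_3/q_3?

Using pₖ = aₖpₖ₋₁ + pₖ₋₂, qₖ = aₖqₖ₋₁ + qₖ₋₂ (with p₋₁=1, p₋₂=0, q₋₁=0, q₋₂=1):
  k=0: a=20, p=20, q=1
  k=1: a=13, p=261, q=13
  k=2: a=17, p=4457, q=222
  k=3: a=3, p=13632, q=679

13632/679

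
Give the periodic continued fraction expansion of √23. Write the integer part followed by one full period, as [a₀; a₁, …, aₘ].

a₀ = ⌊√23⌋ = 4.
With m₀=0, d₀=1 and mₖ₊₁ = dₖaₖ − mₖ, dₖ₊₁ = (n − mₖ₊₁²)/dₖ, aₖ₊₁ = ⌊(a₀+mₖ₊₁)/dₖ₊₁⌋:
  k=1: m=4, d=7, a=1
  k=2: m=3, d=2, a=3
  k=3: m=3, d=7, a=1
  k=4: m=4, d=1, a=8
d=1 and a=2a₀=8 at k=4, so the next step gives (m, d) = (4, 7) again — its k=1 value — and the period has length 4.

[4; 1, 3, 1, 8]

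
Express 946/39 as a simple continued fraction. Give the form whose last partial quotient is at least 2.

[24; 3, 1, 9]

946 = 24·39 + 10
39 = 3·10 + 9
10 = 1·9 + 1
9 = 9·1 + 0  (stop)
So 946/39 = [24; 3, 1, 9].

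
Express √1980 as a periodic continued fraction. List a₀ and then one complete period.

[44; 2, 88]

a₀ = ⌊√1980⌋ = 44.
With m₀=0, d₀=1 and mₖ₊₁ = dₖaₖ − mₖ, dₖ₊₁ = (n − mₖ₊₁²)/dₖ, aₖ₊₁ = ⌊(a₀+mₖ₊₁)/dₖ₊₁⌋:
  k=1: m=44, d=44, a=2
  k=2: m=44, d=1, a=88
d=1 and a=2a₀=88 at k=2, so the next step gives (m, d) = (44, 44) again — its k=1 value — and the period has length 2.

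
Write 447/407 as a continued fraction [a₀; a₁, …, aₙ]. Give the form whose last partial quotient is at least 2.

447 = 1·407 + 40
407 = 10·40 + 7
40 = 5·7 + 5
7 = 1·5 + 2
5 = 2·2 + 1
2 = 2·1 + 0  (stop)
So 447/407 = [1; 10, 5, 1, 2, 2].

[1; 10, 5, 1, 2, 2]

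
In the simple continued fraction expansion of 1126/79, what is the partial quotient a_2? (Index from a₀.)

1

1126 = 14·79 + 20   →  a_0 = 14
79 = 3·20 + 19   →  a_1 = 3
20 = 1·19 + 1   →  a_2 = 1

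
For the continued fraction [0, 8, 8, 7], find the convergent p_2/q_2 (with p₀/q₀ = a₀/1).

Using pₖ = aₖpₖ₋₁ + pₖ₋₂, qₖ = aₖqₖ₋₁ + qₖ₋₂ (with p₋₁=1, p₋₂=0, q₋₁=0, q₋₂=1):
  k=0: a=0, p=0, q=1
  k=1: a=8, p=1, q=8
  k=2: a=8, p=8, q=65

8/65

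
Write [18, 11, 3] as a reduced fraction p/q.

615/34

Fold from the inside: start with 3/1.
  11 + 1/3 = 34/3
  18 + 3/34 = 615/34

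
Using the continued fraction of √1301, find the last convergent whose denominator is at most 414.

6240/173

√1301 = [36; 14, 2, 2, 2, 2, 14, 72, …] (period length 7).
Convergents:
  p_0/q_0 = 36/1
  p_1/q_1 = 505/14
  p_2/q_2 = 1046/29
  p_3/q_3 = 2597/72
  p_4/q_4 = 6240/173
  p_5/q_5 = 15077/418
q_4 = 173 ≤ 414 < 418 = q_5, so the answer is 6240/173.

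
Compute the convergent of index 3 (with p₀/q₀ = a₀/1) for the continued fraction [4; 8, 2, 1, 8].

Using pₖ = aₖpₖ₋₁ + pₖ₋₂, qₖ = aₖqₖ₋₁ + qₖ₋₂ (with p₋₁=1, p₋₂=0, q₋₁=0, q₋₂=1):
  k=0: a=4, p=4, q=1
  k=1: a=8, p=33, q=8
  k=2: a=2, p=70, q=17
  k=3: a=1, p=103, q=25

103/25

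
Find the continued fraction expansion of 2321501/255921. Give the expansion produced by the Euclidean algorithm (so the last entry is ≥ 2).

2321501 = 9*255921 + 18212
255921 = 14*18212 + 953
18212 = 19*953 + 105
953 = 9*105 + 8
105 = 13*8 + 1
8 = 8*1 + 0  (stop)
So 2321501/255921 = [9; 14, 19, 9, 13, 8].

[9; 14, 19, 9, 13, 8]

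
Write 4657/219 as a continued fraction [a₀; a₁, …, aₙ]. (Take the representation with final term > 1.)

4657 = 21*219 + 58
219 = 3*58 + 45
58 = 1*45 + 13
45 = 3*13 + 6
13 = 2*6 + 1
6 = 6*1 + 0  (stop)
So 4657/219 = [21; 3, 1, 3, 2, 6].

[21; 3, 1, 3, 2, 6]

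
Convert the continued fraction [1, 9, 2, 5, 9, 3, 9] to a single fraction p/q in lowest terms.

Using pₖ = aₖpₖ₋₁ + pₖ₋₂ and qₖ = aₖqₖ₋₁ + qₖ₋₂:
  k=0: a=1, p=1, q=1
  k=1: a=9, p=10, q=9
  k=2: a=2, p=21, q=19
  k=3: a=5, p=115, q=104
  k=4: a=9, p=1056, q=955
  k=5: a=3, p=3283, q=2969
  k=6: a=9, p=30603, q=27676

30603/27676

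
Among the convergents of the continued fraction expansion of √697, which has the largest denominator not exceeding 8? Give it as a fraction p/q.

132/5

√697 = [26; 2, 2, 52, …] (period length 3).
Convergents:
  p_0/q_0 = 26/1
  p_1/q_1 = 53/2
  p_2/q_2 = 132/5
  p_3/q_3 = 6917/262
q_2 = 5 ≤ 8 < 262 = q_3, so the answer is 132/5.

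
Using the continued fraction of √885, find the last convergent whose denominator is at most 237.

√885 = [29; 1, 2, 1, 58, …] (period length 4).
Convergents:
  p_0/q_0 = 29/1
  p_1/q_1 = 30/1
  p_2/q_2 = 89/3
  p_3/q_3 = 119/4
  p_4/q_4 = 6991/235
  p_5/q_5 = 7110/239
q_4 = 235 ≤ 237 < 239 = q_5, so the answer is 6991/235.

6991/235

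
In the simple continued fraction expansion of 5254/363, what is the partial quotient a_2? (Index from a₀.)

9

5254 = 14·363 + 172   →  a_0 = 14
363 = 2·172 + 19   →  a_1 = 2
172 = 9·19 + 1   →  a_2 = 9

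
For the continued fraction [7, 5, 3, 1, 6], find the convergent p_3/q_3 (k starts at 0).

Using pₖ = aₖpₖ₋₁ + pₖ₋₂, qₖ = aₖqₖ₋₁ + qₖ₋₂ (with p₋₁=1, p₋₂=0, q₋₁=0, q₋₂=1):
  k=0: a=7, p=7, q=1
  k=1: a=5, p=36, q=5
  k=2: a=3, p=115, q=16
  k=3: a=1, p=151, q=21

151/21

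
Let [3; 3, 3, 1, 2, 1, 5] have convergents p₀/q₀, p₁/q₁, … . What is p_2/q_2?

33/10

Using pₖ = aₖpₖ₋₁ + pₖ₋₂, qₖ = aₖqₖ₋₁ + qₖ₋₂ (with p₋₁=1, p₋₂=0, q₋₁=0, q₋₂=1):
  k=0: a=3, p=3, q=1
  k=1: a=3, p=10, q=3
  k=2: a=3, p=33, q=10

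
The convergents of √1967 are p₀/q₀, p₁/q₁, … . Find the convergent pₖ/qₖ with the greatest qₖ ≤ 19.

√1967 = [44; 2, 1, 5, 1, 2, 88, …] (period length 6).
Convergents:
  p_0/q_0 = 44/1
  p_1/q_1 = 89/2
  p_2/q_2 = 133/3
  p_3/q_3 = 754/17
  p_4/q_4 = 887/20
q_3 = 17 ≤ 19 < 20 = q_4, so the answer is 754/17.

754/17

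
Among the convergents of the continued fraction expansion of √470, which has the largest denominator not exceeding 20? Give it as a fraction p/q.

65/3

√470 = [21; 1, 2, 8, 2, 1, 42, …] (period length 6).
Convergents:
  p_0/q_0 = 21/1
  p_1/q_1 = 22/1
  p_2/q_2 = 65/3
  p_3/q_3 = 542/25
q_2 = 3 ≤ 20 < 25 = q_3, so the answer is 65/3.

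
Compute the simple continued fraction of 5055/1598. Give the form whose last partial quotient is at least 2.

[3; 6, 8, 6, 2, 2]

5055 = 3·1598 + 261
1598 = 6·261 + 32
261 = 8·32 + 5
32 = 6·5 + 2
5 = 2·2 + 1
2 = 2·1 + 0  (stop)
So 5055/1598 = [3; 6, 8, 6, 2, 2].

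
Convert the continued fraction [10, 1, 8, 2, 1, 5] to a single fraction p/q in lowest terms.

Fold from the inside: start with 5/1.
  1 + 1/5 = 6/5
  2 + 5/6 = 17/6
  8 + 6/17 = 142/17
  1 + 17/142 = 159/142
  10 + 142/159 = 1732/159

1732/159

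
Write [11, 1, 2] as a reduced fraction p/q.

Using pₖ = aₖpₖ₋₁ + pₖ₋₂ and qₖ = aₖqₖ₋₁ + qₖ₋₂:
  k=0: a=11, p=11, q=1
  k=1: a=1, p=12, q=1
  k=2: a=2, p=35, q=3

35/3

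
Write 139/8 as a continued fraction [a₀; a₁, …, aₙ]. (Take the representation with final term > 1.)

139 = 17·8 + 3
8 = 2·3 + 2
3 = 1·2 + 1
2 = 2·1 + 0  (stop)
So 139/8 = [17; 2, 1, 2].

[17; 2, 1, 2]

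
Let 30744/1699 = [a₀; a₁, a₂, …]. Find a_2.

2

30744 = 18·1699 + 162   →  a_0 = 18
1699 = 10·162 + 79   →  a_1 = 10
162 = 2·79 + 4   →  a_2 = 2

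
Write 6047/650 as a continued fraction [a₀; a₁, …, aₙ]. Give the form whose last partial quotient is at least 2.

6047 = 9×650 + 197
650 = 3×197 + 59
197 = 3×59 + 20
59 = 2×20 + 19
20 = 1×19 + 1
19 = 19×1 + 0  (stop)
So 6047/650 = [9; 3, 3, 2, 1, 19].

[9; 3, 3, 2, 1, 19]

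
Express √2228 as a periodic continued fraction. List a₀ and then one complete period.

a₀ = ⌊√2228⌋ = 47.

[47; 4, 1, 22, 1, 4, 94]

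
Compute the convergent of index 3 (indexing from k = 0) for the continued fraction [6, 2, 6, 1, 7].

Using pₖ = aₖpₖ₋₁ + pₖ₋₂, qₖ = aₖqₖ₋₁ + qₖ₋₂ (with p₋₁=1, p₋₂=0, q₋₁=0, q₋₂=1):
  k=0: a=6, p=6, q=1
  k=1: a=2, p=13, q=2
  k=2: a=6, p=84, q=13
  k=3: a=1, p=97, q=15

97/15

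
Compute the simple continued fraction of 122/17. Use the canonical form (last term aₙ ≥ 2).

[7; 5, 1, 2]

122 = 7*17 + 3
17 = 5*3 + 2
3 = 1*2 + 1
2 = 2*1 + 0  (stop)
So 122/17 = [7; 5, 1, 2].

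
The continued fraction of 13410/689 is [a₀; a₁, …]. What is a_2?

6

13410 = 19·689 + 319   →  a_0 = 19
689 = 2·319 + 51   →  a_1 = 2
319 = 6·51 + 13   →  a_2 = 6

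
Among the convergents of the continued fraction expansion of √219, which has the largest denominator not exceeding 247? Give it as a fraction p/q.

√219 = [14; 1, 3, 1, 28, …] (period length 4).
Convergents:
  p_0/q_0 = 14/1
  p_1/q_1 = 15/1
  p_2/q_2 = 59/4
  p_3/q_3 = 74/5
  p_4/q_4 = 2131/144
  p_5/q_5 = 2205/149
  p_6/q_6 = 8746/591
q_5 = 149 ≤ 247 < 591 = q_6, so the answer is 2205/149.

2205/149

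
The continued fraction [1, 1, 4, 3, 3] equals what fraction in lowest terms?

96/53

Using pₖ = aₖpₖ₋₁ + pₖ₋₂ and qₖ = aₖqₖ₋₁ + qₖ₋₂:
  k=0: a=1, p=1, q=1
  k=1: a=1, p=2, q=1
  k=2: a=4, p=9, q=5
  k=3: a=3, p=29, q=16
  k=4: a=3, p=96, q=53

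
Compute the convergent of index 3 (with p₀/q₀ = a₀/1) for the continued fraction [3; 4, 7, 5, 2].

483/149

Using pₖ = aₖpₖ₋₁ + pₖ₋₂, qₖ = aₖqₖ₋₁ + qₖ₋₂ (with p₋₁=1, p₋₂=0, q₋₁=0, q₋₂=1):
  k=0: a=3, p=3, q=1
  k=1: a=4, p=13, q=4
  k=2: a=7, p=94, q=29
  k=3: a=5, p=483, q=149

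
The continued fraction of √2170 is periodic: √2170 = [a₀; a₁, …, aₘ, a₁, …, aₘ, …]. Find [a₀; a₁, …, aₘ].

[46; 1, 1, 2, 1, 1, 92]

a₀ = ⌊√2170⌋ = 46.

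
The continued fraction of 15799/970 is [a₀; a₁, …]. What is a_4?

15799 = 16·970 + 279   →  a_0 = 16
970 = 3·279 + 133   →  a_1 = 3
279 = 2·133 + 13   →  a_2 = 2
133 = 10·13 + 3   →  a_3 = 10
13 = 4·3 + 1   →  a_4 = 4

4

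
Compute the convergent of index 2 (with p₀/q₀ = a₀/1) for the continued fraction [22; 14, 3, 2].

Using pₖ = aₖpₖ₋₁ + pₖ₋₂, qₖ = aₖqₖ₋₁ + qₖ₋₂ (with p₋₁=1, p₋₂=0, q₋₁=0, q₋₂=1):
  k=0: a=22, p=22, q=1
  k=1: a=14, p=309, q=14
  k=2: a=3, p=949, q=43

949/43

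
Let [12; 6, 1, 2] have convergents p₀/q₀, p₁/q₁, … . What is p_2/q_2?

85/7

Using pₖ = aₖpₖ₋₁ + pₖ₋₂, qₖ = aₖqₖ₋₁ + qₖ₋₂ (with p₋₁=1, p₋₂=0, q₋₁=0, q₋₂=1):
  k=0: a=12, p=12, q=1
  k=1: a=6, p=73, q=6
  k=2: a=1, p=85, q=7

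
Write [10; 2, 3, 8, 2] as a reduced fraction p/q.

Fold from the inside: start with 2/1.
  8 + 1/2 = 17/2
  3 + 2/17 = 53/17
  2 + 17/53 = 123/53
  10 + 53/123 = 1283/123

1283/123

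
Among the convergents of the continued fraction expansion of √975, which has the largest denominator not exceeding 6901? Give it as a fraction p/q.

√975 = [31; 4, 2, 4, 62, …] (period length 4).
Convergents:
  p_0/q_0 = 31/1
  p_1/q_1 = 125/4
  p_2/q_2 = 281/9
  p_3/q_3 = 1249/40
  p_4/q_4 = 77719/2489
  p_5/q_5 = 312125/9996
q_4 = 2489 ≤ 6901 < 9996 = q_5, so the answer is 77719/2489.

77719/2489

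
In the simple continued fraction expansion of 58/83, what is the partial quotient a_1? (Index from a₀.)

1

58 = 0·83 + 58   →  a_0 = 0
83 = 1·58 + 25   →  a_1 = 1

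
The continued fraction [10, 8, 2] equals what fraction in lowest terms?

172/17

Fold from the inside: start with 2/1.
  8 + 1/2 = 17/2
  10 + 2/17 = 172/17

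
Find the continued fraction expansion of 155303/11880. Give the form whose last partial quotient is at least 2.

155303 = 13*11880 + 863
11880 = 13*863 + 661
863 = 1*661 + 202
661 = 3*202 + 55
202 = 3*55 + 37
55 = 1*37 + 18
37 = 2*18 + 1
18 = 18*1 + 0  (stop)
So 155303/11880 = [13; 13, 1, 3, 3, 1, 2, 18].

[13; 13, 1, 3, 3, 1, 2, 18]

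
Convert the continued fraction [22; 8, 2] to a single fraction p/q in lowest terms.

376/17

Fold from the inside: start with 2/1.
  8 + 1/2 = 17/2
  22 + 2/17 = 376/17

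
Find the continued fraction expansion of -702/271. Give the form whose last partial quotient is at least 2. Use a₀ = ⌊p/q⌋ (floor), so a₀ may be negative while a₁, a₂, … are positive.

[-3; 2, 2, 3, 1, 3, 3]

-702 = -3×271 + 111
271 = 2×111 + 49
111 = 2×49 + 13
49 = 3×13 + 10
13 = 1×10 + 3
10 = 3×3 + 1
3 = 3×1 + 0  (stop)
So -702/271 = [-3; 2, 2, 3, 1, 3, 3].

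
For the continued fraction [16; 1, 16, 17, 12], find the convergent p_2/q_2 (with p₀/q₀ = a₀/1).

Using pₖ = aₖpₖ₋₁ + pₖ₋₂, qₖ = aₖqₖ₋₁ + qₖ₋₂ (with p₋₁=1, p₋₂=0, q₋₁=0, q₋₂=1):
  k=0: a=16, p=16, q=1
  k=1: a=1, p=17, q=1
  k=2: a=16, p=288, q=17

288/17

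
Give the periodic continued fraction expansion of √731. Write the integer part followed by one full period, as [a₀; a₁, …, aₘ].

a₀ = ⌊√731⌋ = 27.
With m₀=0, d₀=1 and mₖ₊₁ = dₖaₖ − mₖ, dₖ₊₁ = (n − mₖ₊₁²)/dₖ, aₖ₊₁ = ⌊(a₀+mₖ₊₁)/dₖ₊₁⌋:
  k=1: m=27, d=2, a=27
  k=2: m=27, d=1, a=54
d=1 and a=2a₀=54 at k=2, so the next step gives (m, d) = (27, 2) again — its k=1 value — and the period has length 2.

[27; 27, 54]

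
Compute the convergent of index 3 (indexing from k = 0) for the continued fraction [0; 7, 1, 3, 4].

Using pₖ = aₖpₖ₋₁ + pₖ₋₂, qₖ = aₖqₖ₋₁ + qₖ₋₂ (with p₋₁=1, p₋₂=0, q₋₁=0, q₋₂=1):
  k=0: a=0, p=0, q=1
  k=1: a=7, p=1, q=7
  k=2: a=1, p=1, q=8
  k=3: a=3, p=4, q=31

4/31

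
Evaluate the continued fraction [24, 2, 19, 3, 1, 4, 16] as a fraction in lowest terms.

298109/12174

Using pₖ = aₖpₖ₋₁ + pₖ₋₂ and qₖ = aₖqₖ₋₁ + qₖ₋₂:
  k=0: a=24, p=24, q=1
  k=1: a=2, p=49, q=2
  k=2: a=19, p=955, q=39
  k=3: a=3, p=2914, q=119
  k=4: a=1, p=3869, q=158
  k=5: a=4, p=18390, q=751
  k=6: a=16, p=298109, q=12174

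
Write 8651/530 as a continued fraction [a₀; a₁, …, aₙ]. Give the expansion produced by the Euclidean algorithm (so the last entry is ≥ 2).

8651 = 16*530 + 171
530 = 3*171 + 17
171 = 10*17 + 1
17 = 17*1 + 0  (stop)
So 8651/530 = [16; 3, 10, 17].

[16; 3, 10, 17]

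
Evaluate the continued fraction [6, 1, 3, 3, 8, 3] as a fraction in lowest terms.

2281/337

Fold from the inside: start with 3/1.
  8 + 1/3 = 25/3
  3 + 3/25 = 78/25
  3 + 25/78 = 259/78
  1 + 78/259 = 337/259
  6 + 259/337 = 2281/337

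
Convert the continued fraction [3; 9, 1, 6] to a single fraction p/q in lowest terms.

214/69

Using pₖ = aₖpₖ₋₁ + pₖ₋₂ and qₖ = aₖqₖ₋₁ + qₖ₋₂:
  k=0: a=3, p=3, q=1
  k=1: a=9, p=28, q=9
  k=2: a=1, p=31, q=10
  k=3: a=6, p=214, q=69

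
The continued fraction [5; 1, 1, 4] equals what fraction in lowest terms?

Using pₖ = aₖpₖ₋₁ + pₖ₋₂ and qₖ = aₖqₖ₋₁ + qₖ₋₂:
  k=0: a=5, p=5, q=1
  k=1: a=1, p=6, q=1
  k=2: a=1, p=11, q=2
  k=3: a=4, p=50, q=9

50/9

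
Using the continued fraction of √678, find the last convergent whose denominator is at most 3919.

35230/1353

√678 = [26; 26, 52, …] (period length 2).
Convergents:
  p_0/q_0 = 26/1
  p_1/q_1 = 677/26
  p_2/q_2 = 35230/1353
  p_3/q_3 = 916657/35204
q_2 = 1353 ≤ 3919 < 35204 = q_3, so the answer is 35230/1353.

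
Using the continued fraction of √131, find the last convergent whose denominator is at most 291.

1156/101

√131 = [11; 2, 4, 11, 4, 2, 22, …] (period length 6).
Convergents:
  p_0/q_0 = 11/1
  p_1/q_1 = 23/2
  p_2/q_2 = 103/9
  p_3/q_3 = 1156/101
  p_4/q_4 = 4727/413
q_3 = 101 ≤ 291 < 413 = q_4, so the answer is 1156/101.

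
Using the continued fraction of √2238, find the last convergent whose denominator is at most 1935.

√2238 = [47; 3, 3, 1, 30, 1, 3, 3, 94, …] (period length 8).
Convergents:
  p_0/q_0 = 47/1
  p_1/q_1 = 142/3
  p_2/q_2 = 473/10
  p_3/q_3 = 615/13
  p_4/q_4 = 18923/400
  p_5/q_5 = 19538/413
  p_6/q_6 = 77537/1639
  p_7/q_7 = 252149/5330
q_6 = 1639 ≤ 1935 < 5330 = q_7, so the answer is 77537/1639.

77537/1639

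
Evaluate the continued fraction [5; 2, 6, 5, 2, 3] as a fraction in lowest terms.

Fold from the inside: start with 3/1.
  2 + 1/3 = 7/3
  5 + 3/7 = 38/7
  6 + 7/38 = 235/38
  2 + 38/235 = 508/235
  5 + 235/508 = 2775/508

2775/508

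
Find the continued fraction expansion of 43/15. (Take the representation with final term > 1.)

[2; 1, 6, 2]

43 = 2*15 + 13
15 = 1*13 + 2
13 = 6*2 + 1
2 = 2*1 + 0  (stop)
So 43/15 = [2; 1, 6, 2].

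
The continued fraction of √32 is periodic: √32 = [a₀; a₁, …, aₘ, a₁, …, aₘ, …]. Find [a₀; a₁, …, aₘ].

[5; 1, 1, 1, 10]

a₀ = ⌊√32⌋ = 5.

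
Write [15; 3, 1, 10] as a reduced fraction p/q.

Fold from the inside: start with 10/1.
  1 + 1/10 = 11/10
  3 + 10/11 = 43/11
  15 + 11/43 = 656/43

656/43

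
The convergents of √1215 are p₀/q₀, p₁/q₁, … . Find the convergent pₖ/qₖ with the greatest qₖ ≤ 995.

17045/489

√1215 = [34; 1, 5, 1, 68, …] (period length 4).
Convergents:
  p_0/q_0 = 34/1
  p_1/q_1 = 35/1
  p_2/q_2 = 209/6
  p_3/q_3 = 244/7
  p_4/q_4 = 16801/482
  p_5/q_5 = 17045/489
  p_6/q_6 = 102026/2927
q_5 = 489 ≤ 995 < 2927 = q_6, so the answer is 17045/489.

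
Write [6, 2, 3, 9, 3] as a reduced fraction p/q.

1299/202

Fold from the inside: start with 3/1.
  9 + 1/3 = 28/3
  3 + 3/28 = 87/28
  2 + 28/87 = 202/87
  6 + 87/202 = 1299/202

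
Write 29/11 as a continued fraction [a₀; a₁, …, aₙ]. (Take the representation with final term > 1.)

29 = 2*11 + 7
11 = 1*7 + 4
7 = 1*4 + 3
4 = 1*3 + 1
3 = 3*1 + 0  (stop)
So 29/11 = [2; 1, 1, 1, 3].

[2; 1, 1, 1, 3]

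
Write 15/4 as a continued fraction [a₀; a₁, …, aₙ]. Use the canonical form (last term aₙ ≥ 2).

[3; 1, 3]

15 = 3·4 + 3
4 = 1·3 + 1
3 = 3·1 + 0  (stop)
So 15/4 = [3; 1, 3].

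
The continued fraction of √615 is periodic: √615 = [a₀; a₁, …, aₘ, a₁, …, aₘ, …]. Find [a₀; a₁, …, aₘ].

[24; 1, 3, 1, 48]

a₀ = ⌊√615⌋ = 24.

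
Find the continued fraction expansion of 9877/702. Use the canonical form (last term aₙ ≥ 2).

9877 = 14×702 + 49
702 = 14×49 + 16
49 = 3×16 + 1
16 = 16×1 + 0  (stop)
So 9877/702 = [14; 14, 3, 16].

[14; 14, 3, 16]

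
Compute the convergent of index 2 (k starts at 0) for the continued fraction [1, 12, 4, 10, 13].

53/49

Using pₖ = aₖpₖ₋₁ + pₖ₋₂, qₖ = aₖqₖ₋₁ + qₖ₋₂ (with p₋₁=1, p₋₂=0, q₋₁=0, q₋₂=1):
  k=0: a=1, p=1, q=1
  k=1: a=12, p=13, q=12
  k=2: a=4, p=53, q=49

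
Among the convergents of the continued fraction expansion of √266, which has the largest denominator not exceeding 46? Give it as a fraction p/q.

√266 = [16; 3, 4, 3, 32, …] (period length 4).
Convergents:
  p_0/q_0 = 16/1
  p_1/q_1 = 49/3
  p_2/q_2 = 212/13
  p_3/q_3 = 685/42
  p_4/q_4 = 22132/1357
q_3 = 42 ≤ 46 < 1357 = q_4, so the answer is 685/42.

685/42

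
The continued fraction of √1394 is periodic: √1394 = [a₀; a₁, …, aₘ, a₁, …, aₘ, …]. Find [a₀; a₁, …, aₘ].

[37; 2, 1, 36, 1, 2, 74]

a₀ = ⌊√1394⌋ = 37.
With m₀=0, d₀=1 and mₖ₊₁ = dₖaₖ − mₖ, dₖ₊₁ = (n − mₖ₊₁²)/dₖ, aₖ₊₁ = ⌊(a₀+mₖ₊₁)/dₖ₊₁⌋:
  k=1: m=37, d=25, a=2
  k=2: m=13, d=49, a=1
  k=3: m=36, d=2, a=36
  k=4: m=36, d=49, a=1
  k=5: m=13, d=25, a=2
  k=6: m=37, d=1, a=74
d=1 and a=2a₀=74 at k=6, so the next step gives (m, d) = (37, 25) again — its k=1 value — and the period has length 6.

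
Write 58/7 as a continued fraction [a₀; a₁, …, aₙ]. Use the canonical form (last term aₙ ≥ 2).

[8; 3, 2]

58 = 8×7 + 2
7 = 3×2 + 1
2 = 2×1 + 0  (stop)
So 58/7 = [8; 3, 2].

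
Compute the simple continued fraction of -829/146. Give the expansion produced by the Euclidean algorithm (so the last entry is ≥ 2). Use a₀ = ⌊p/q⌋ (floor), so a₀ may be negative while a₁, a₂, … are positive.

[-6; 3, 9, 2, 2]

-829 = -6*146 + 47
146 = 3*47 + 5
47 = 9*5 + 2
5 = 2*2 + 1
2 = 2*1 + 0  (stop)
So -829/146 = [-6; 3, 9, 2, 2].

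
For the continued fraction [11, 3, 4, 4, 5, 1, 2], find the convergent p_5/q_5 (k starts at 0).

3879/343

Using pₖ = aₖpₖ₋₁ + pₖ₋₂, qₖ = aₖqₖ₋₁ + qₖ₋₂ (with p₋₁=1, p₋₂=0, q₋₁=0, q₋₂=1):
  k=0: a=11, p=11, q=1
  k=1: a=3, p=34, q=3
  k=2: a=4, p=147, q=13
  k=3: a=4, p=622, q=55
  k=4: a=5, p=3257, q=288
  k=5: a=1, p=3879, q=343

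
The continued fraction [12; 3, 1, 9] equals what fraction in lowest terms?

478/39

Using pₖ = aₖpₖ₋₁ + pₖ₋₂ and qₖ = aₖqₖ₋₁ + qₖ₋₂:
  k=0: a=12, p=12, q=1
  k=1: a=3, p=37, q=3
  k=2: a=1, p=49, q=4
  k=3: a=9, p=478, q=39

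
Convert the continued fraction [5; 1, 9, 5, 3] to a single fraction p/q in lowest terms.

Fold from the inside: start with 3/1.
  5 + 1/3 = 16/3
  9 + 3/16 = 147/16
  1 + 16/147 = 163/147
  5 + 147/163 = 962/163

962/163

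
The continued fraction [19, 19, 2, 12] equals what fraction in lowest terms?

Fold from the inside: start with 12/1.
  2 + 1/12 = 25/12
  19 + 12/25 = 487/25
  19 + 25/487 = 9278/487

9278/487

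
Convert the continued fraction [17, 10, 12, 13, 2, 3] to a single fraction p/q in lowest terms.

Fold from the inside: start with 3/1.
  2 + 1/3 = 7/3
  13 + 3/7 = 94/7
  12 + 7/94 = 1135/94
  10 + 94/1135 = 11444/1135
  17 + 1135/11444 = 195683/11444

195683/11444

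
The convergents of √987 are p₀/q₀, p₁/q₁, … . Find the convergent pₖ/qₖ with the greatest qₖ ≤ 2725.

47439/1510

√987 = [31; 2, 2, 2, 62, …] (period length 4).
Convergents:
  p_0/q_0 = 31/1
  p_1/q_1 = 63/2
  p_2/q_2 = 157/5
  p_3/q_3 = 377/12
  p_4/q_4 = 23531/749
  p_5/q_5 = 47439/1510
  p_6/q_6 = 118409/3769
q_5 = 1510 ≤ 2725 < 3769 = q_6, so the answer is 47439/1510.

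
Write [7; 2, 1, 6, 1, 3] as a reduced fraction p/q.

654/89

Using pₖ = aₖpₖ₋₁ + pₖ₋₂ and qₖ = aₖqₖ₋₁ + qₖ₋₂:
  k=0: a=7, p=7, q=1
  k=1: a=2, p=15, q=2
  k=2: a=1, p=22, q=3
  k=3: a=6, p=147, q=20
  k=4: a=1, p=169, q=23
  k=5: a=3, p=654, q=89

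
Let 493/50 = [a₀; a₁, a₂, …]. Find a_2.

493 = 9·50 + 43   →  a_0 = 9
50 = 1·43 + 7   →  a_1 = 1
43 = 6·7 + 1   →  a_2 = 6

6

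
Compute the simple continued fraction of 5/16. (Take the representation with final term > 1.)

5 = 0*16 + 5
16 = 3*5 + 1
5 = 5*1 + 0  (stop)
So 5/16 = [0; 3, 5].

[0; 3, 5]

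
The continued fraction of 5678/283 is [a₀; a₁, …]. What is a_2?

5678 = 20·283 + 18   →  a_0 = 20
283 = 15·18 + 13   →  a_1 = 15
18 = 1·13 + 5   →  a_2 = 1

1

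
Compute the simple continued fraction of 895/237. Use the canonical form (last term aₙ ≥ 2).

[3; 1, 3, 2, 8, 3]

895 = 3×237 + 184
237 = 1×184 + 53
184 = 3×53 + 25
53 = 2×25 + 3
25 = 8×3 + 1
3 = 3×1 + 0  (stop)
So 895/237 = [3; 1, 3, 2, 8, 3].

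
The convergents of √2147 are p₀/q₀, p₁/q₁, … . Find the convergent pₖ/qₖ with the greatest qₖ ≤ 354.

6487/140

√2147 = [46; 2, 1, 45, 1, 2, 92, …] (period length 6).
Convergents:
  p_0/q_0 = 46/1
  p_1/q_1 = 93/2
  p_2/q_2 = 139/3
  p_3/q_3 = 6348/137
  p_4/q_4 = 6487/140
  p_5/q_5 = 19322/417
q_4 = 140 ≤ 354 < 417 = q_5, so the answer is 6487/140.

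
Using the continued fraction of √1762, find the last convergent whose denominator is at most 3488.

146287/3485

√1762 = [41; 1, 40, 1, 82, …] (period length 4).
Convergents:
  p_0/q_0 = 41/1
  p_1/q_1 = 42/1
  p_2/q_2 = 1721/41
  p_3/q_3 = 1763/42
  p_4/q_4 = 146287/3485
  p_5/q_5 = 148050/3527
q_4 = 3485 ≤ 3488 < 3527 = q_5, so the answer is 146287/3485.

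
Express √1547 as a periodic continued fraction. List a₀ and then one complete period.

a₀ = ⌊√1547⌋ = 39.

[39; 3, 78]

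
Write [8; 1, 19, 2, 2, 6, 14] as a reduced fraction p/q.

Fold from the inside: start with 14/1.
  6 + 1/14 = 85/14
  2 + 14/85 = 184/85
  2 + 85/184 = 453/184
  19 + 184/453 = 8791/453
  1 + 453/8791 = 9244/8791
  8 + 8791/9244 = 82743/9244

82743/9244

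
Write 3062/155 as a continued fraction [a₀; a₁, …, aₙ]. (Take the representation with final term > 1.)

[19; 1, 3, 12, 1, 2]

3062 = 19×155 + 117
155 = 1×117 + 38
117 = 3×38 + 3
38 = 12×3 + 2
3 = 1×2 + 1
2 = 2×1 + 0  (stop)
So 3062/155 = [19; 1, 3, 12, 1, 2].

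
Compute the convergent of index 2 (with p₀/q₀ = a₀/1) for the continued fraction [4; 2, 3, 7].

Using pₖ = aₖpₖ₋₁ + pₖ₋₂, qₖ = aₖqₖ₋₁ + qₖ₋₂ (with p₋₁=1, p₋₂=0, q₋₁=0, q₋₂=1):
  k=0: a=4, p=4, q=1
  k=1: a=2, p=9, q=2
  k=2: a=3, p=31, q=7

31/7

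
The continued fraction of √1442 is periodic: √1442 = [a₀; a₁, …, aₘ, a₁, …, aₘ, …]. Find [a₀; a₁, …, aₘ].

a₀ = ⌊√1442⌋ = 37.
With m₀=0, d₀=1 and mₖ₊₁ = dₖaₖ − mₖ, dₖ₊₁ = (n − mₖ₊₁²)/dₖ, aₖ₊₁ = ⌊(a₀+mₖ₊₁)/dₖ₊₁⌋:
  k=1: m=37, d=73, a=1
  k=2: m=36, d=2, a=36
  k=3: m=36, d=73, a=1
  k=4: m=37, d=1, a=74
d=1 and a=2a₀=74 at k=4, so the next step gives (m, d) = (37, 73) again — its k=1 value — and the period has length 4.

[37; 1, 36, 1, 74]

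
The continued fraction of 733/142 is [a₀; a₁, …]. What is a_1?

733 = 5·142 + 23   →  a_0 = 5
142 = 6·23 + 4   →  a_1 = 6

6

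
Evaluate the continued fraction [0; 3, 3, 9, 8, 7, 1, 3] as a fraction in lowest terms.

7149/23746

Fold from the inside: start with 3/1.
  1 + 1/3 = 4/3
  7 + 3/4 = 31/4
  8 + 4/31 = 252/31
  9 + 31/252 = 2299/252
  3 + 252/2299 = 7149/2299
  3 + 2299/7149 = 23746/7149
  0 + 7149/23746 = 7149/23746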